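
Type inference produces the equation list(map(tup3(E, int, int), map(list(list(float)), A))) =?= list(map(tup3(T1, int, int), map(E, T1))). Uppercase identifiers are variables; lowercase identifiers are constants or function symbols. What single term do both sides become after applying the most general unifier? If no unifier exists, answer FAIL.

list(map(tup3(list(list(float)), int, int), map(list(list(float)), list(list(float)))))

Decompose list/1: map(tup3(E, int, int), map(list(list(float)), A)) =?= map(tup3(T1, int, int), map(E, T1)).
Decompose map/2: tup3(E, int, int) =?= tup3(T1, int, int),  map(list(list(float)), A) =?= map(E, T1).
Decompose tup3/3: E =?= T1,  int =?= int,  int =?= int.
Bind E := T1; substituting into the one remaining equation that mentions E gives: map(list(list(float)), A) =?= map(T1, T1).
Delete trivial equation int =?= int.
Delete trivial equation int =?= int.
Decompose map/2: list(list(float)) =?= T1,  A =?= T1.
Bind T1 := list(list(float)); substituting into the remaining equation gives: A =?= list(list(float)). Substituting into the earlier binding gives E := list(list(float)).
Bind A := list(list(float)).
Applying the MGU to either side gives list(map(tup3(list(list(float)), int, int), map(list(list(float)), list(list(float))))).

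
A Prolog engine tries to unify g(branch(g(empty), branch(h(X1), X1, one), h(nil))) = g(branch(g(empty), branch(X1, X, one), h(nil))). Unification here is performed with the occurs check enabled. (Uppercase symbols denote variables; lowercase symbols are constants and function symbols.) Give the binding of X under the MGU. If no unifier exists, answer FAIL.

FAIL

Decompose g/1: branch(g(empty), branch(h(X1), X1, one), h(nil)) = branch(g(empty), branch(X1, X, one), h(nil)).
Decompose branch/3: g(empty) = g(empty),  branch(h(X1), X1, one) = branch(X1, X, one),  h(nil) = h(nil).
Delete trivial equation g(empty) = g(empty).
Decompose branch/3: h(X1) = X1,  X1 = X,  one = one.
Occurs check fails: X1 occurs in h(X1); the equation X1 = h(X1) has no finite solution.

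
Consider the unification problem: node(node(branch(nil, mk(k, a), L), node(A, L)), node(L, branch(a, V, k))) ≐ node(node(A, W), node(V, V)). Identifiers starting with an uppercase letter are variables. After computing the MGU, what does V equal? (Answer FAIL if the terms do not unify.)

FAIL

Decompose node/2: node(branch(nil, mk(k, a), L), node(A, L)) ≐ node(A, W),  node(L, branch(a, V, k)) ≐ node(V, V).
Decompose node/2: branch(nil, mk(k, a), L) ≐ A,  node(A, L) ≐ W.
Bind A := branch(nil, mk(k, a), L); substituting into the one remaining equation that mentions A gives: node(branch(nil, mk(k, a), L), L) ≐ W.
Bind W := node(branch(nil, mk(k, a), L), L); no other remaining equation mentions W.
Decompose node/2: L ≐ V,  branch(a, V, k) ≐ V.
Bind L := V; no other remaining equation mentions L. Substituting into the earlier bindings gives A := branch(nil, mk(k, a), V), W := node(branch(nil, mk(k, a), V), V).
Occurs check fails: V occurs in branch(a, V, k); the equation V ≐ branch(a, V, k) has no finite solution.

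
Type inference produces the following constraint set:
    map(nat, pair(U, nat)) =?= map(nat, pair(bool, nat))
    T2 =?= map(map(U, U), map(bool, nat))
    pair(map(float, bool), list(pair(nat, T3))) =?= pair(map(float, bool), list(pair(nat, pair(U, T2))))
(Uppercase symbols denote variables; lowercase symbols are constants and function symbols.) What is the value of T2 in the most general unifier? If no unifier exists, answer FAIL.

Decompose map/2: nat =?= nat,  pair(U, nat) =?= pair(bool, nat).
Delete trivial equation nat =?= nat.
Decompose pair/2: U =?= bool,  nat =?= nat.
Bind U := bool; substituting into the 2 remaining equations that mention U gives: T2 =?= map(map(bool, bool), map(bool, nat)),  pair(map(float, bool), list(pair(nat, T3))) =?= pair(map(float, bool), list(pair(nat, pair(bool, T2)))).
Delete trivial equation nat =?= nat.
Bind T2 := map(map(bool, bool), map(bool, nat)); substituting into the remaining equation gives: pair(map(float, bool), list(pair(nat, T3))) =?= pair(map(float, bool), list(pair(nat, pair(bool, map(map(bool, bool), map(bool, nat)))))).
Decompose pair/2: map(float, bool) =?= map(float, bool),  list(pair(nat, T3)) =?= list(pair(nat, pair(bool, map(map(bool, bool), map(bool, nat))))).
Delete trivial equation map(float, bool) =?= map(float, bool).
Decompose list/1: pair(nat, T3) =?= pair(nat, pair(bool, map(map(bool, bool), map(bool, nat)))).
Decompose pair/2: nat =?= nat,  T3 =?= pair(bool, map(map(bool, bool), map(bool, nat))).
Delete trivial equation nat =?= nat.
Bind T3 := pair(bool, map(map(bool, bool), map(bool, nat))).
MGU = { U ↦ bool, T2 ↦ map(map(bool, bool), map(bool, nat)), T3 ↦ pair(bool, map(map(bool, bool), map(bool, nat))) }, so T2 ↦ map(map(bool, bool), map(bool, nat)).

map(map(bool, bool), map(bool, nat))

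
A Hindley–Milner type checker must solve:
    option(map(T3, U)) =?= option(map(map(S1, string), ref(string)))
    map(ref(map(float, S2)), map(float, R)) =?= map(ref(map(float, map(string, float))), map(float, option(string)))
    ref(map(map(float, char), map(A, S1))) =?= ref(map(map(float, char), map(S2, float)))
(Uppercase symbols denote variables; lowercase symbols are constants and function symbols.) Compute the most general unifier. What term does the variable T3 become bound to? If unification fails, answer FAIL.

map(float, string)

Decompose option/1: map(T3, U) =?= map(map(S1, string), ref(string)).
Decompose map/2: T3 =?= map(S1, string),  U =?= ref(string).
Bind T3 := map(S1, string); no other remaining equation mentions T3.
Bind U := ref(string); no other remaining equation mentions U.
Decompose map/2: ref(map(float, S2)) =?= ref(map(float, map(string, float))),  map(float, R) =?= map(float, option(string)).
Decompose ref/1: map(float, S2) =?= map(float, map(string, float)).
Decompose map/2: float =?= float,  S2 =?= map(string, float).
Delete trivial equation float =?= float.
Bind S2 := map(string, float); substituting into the one remaining equation that mentions S2 gives: ref(map(map(float, char), map(A, S1))) =?= ref(map(map(float, char), map(map(string, float), float))).
Decompose map/2: float =?= float,  R =?= option(string).
Delete trivial equation float =?= float.
Bind R := option(string); no other remaining equation mentions R.
Decompose ref/1: map(map(float, char), map(A, S1)) =?= map(map(float, char), map(map(string, float), float)).
Decompose map/2: map(float, char) =?= map(float, char),  map(A, S1) =?= map(map(string, float), float).
Delete trivial equation map(float, char) =?= map(float, char).
Decompose map/2: A =?= map(string, float),  S1 =?= float.
Bind A := map(string, float); no other remaining equation mentions A.
Bind S1 := float. Substituting into the earlier binding gives T3 := map(float, string).
MGU = { T3 ↦ map(float, string), U ↦ ref(string), S2 ↦ map(string, float), R ↦ option(string), A ↦ map(string, float), S1 ↦ float }, so T3 ↦ map(float, string).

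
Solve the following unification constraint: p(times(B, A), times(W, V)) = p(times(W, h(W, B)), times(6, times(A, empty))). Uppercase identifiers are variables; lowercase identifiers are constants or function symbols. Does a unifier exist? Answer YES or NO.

Decompose p/2: times(B, A) = times(W, h(W, B)),  times(W, V) = times(6, times(A, empty)).
Decompose times/2: B = W,  A = h(W, B).
Bind B := W; substituting into the one remaining equation that mentions B gives: A = h(W, W).
Bind A := h(W, W); substituting into the remaining equation gives: times(W, V) = times(6, times(h(W, W), empty)).
Decompose times/2: W = 6,  V = times(h(W, W), empty).
Bind W := 6; substituting into the remaining equation gives: V = times(h(6, 6), empty). Substituting into the earlier bindings gives B := 6, A := h(6, 6).
Bind V := times(h(6, 6), empty).
No equations remain and no clash or occurs-check failure arose, so a unifier exists.

YES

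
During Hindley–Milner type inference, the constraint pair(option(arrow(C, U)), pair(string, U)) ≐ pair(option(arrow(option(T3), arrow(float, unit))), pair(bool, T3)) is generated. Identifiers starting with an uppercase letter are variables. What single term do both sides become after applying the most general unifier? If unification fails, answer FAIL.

FAIL

Decompose pair/2: option(arrow(C, U)) ≐ option(arrow(option(T3), arrow(float, unit))),  pair(string, U) ≐ pair(bool, T3).
Decompose option/1: arrow(C, U) ≐ arrow(option(T3), arrow(float, unit)).
Decompose arrow/2: C ≐ option(T3),  U ≐ arrow(float, unit).
Bind C := option(T3); no other remaining equation mentions C.
Bind U := arrow(float, unit); substituting into the remaining equation gives: pair(string, arrow(float, unit)) ≐ pair(bool, T3).
Decompose pair/2: string ≐ bool,  arrow(float, unit) ≐ T3.
Clash: constants string and bool differ; no unifier exists.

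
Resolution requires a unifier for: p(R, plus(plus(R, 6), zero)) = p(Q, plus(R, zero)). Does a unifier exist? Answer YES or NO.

NO

Decompose p/2: R = Q,  plus(plus(R, 6), zero) = plus(R, zero).
Bind R := Q; substituting into the remaining equation gives: plus(plus(Q, 6), zero) = plus(Q, zero).
Decompose plus/2: plus(Q, 6) = Q,  zero = zero.
Occurs check fails: Q occurs in plus(Q, 6); the equation Q = plus(Q, 6) has no finite solution.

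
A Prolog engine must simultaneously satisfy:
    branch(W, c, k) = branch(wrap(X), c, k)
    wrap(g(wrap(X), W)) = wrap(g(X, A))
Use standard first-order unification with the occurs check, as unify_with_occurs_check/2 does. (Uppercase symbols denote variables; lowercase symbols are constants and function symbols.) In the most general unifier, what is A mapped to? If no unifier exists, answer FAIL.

FAIL

Decompose branch/3: W = wrap(X),  c = c,  k = k.
Bind W := wrap(X); substituting into the one remaining equation that mentions W gives: wrap(g(wrap(X), wrap(X))) = wrap(g(X, A)).
Delete trivial equation c = c.
Delete trivial equation k = k.
Decompose wrap/1: g(wrap(X), wrap(X)) = g(X, A).
Decompose g/2: wrap(X) = X,  wrap(X) = A.
Occurs check fails: X occurs in wrap(X); the equation X = wrap(X) has no finite solution.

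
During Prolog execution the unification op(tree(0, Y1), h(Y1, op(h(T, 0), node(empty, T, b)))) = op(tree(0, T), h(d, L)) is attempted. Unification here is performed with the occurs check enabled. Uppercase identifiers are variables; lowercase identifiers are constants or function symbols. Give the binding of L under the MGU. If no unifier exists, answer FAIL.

op(h(d, 0), node(empty, d, b))

Decompose op/2: tree(0, Y1) = tree(0, T),  h(Y1, op(h(T, 0), node(empty, T, b))) = h(d, L).
Decompose tree/2: 0 = 0,  Y1 = T.
Delete trivial equation 0 = 0.
Bind Y1 := T; substituting into the remaining equation gives: h(T, op(h(T, 0), node(empty, T, b))) = h(d, L).
Decompose h/2: T = d,  op(h(T, 0), node(empty, T, b)) = L.
Bind T := d; substituting into the remaining equation gives: op(h(d, 0), node(empty, d, b)) = L. Substituting into the earlier binding gives Y1 := d.
Bind L := op(h(d, 0), node(empty, d, b)).
MGU = { Y1 = d, T = d, L = op(h(d, 0), node(empty, d, b)) }, so L = op(h(d, 0), node(empty, d, b)).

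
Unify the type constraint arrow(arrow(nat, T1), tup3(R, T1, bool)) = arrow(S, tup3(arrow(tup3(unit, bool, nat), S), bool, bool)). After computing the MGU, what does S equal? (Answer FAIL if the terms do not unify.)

arrow(nat, bool)

Decompose arrow/2: arrow(nat, T1) = S,  tup3(R, T1, bool) = tup3(arrow(tup3(unit, bool, nat), S), bool, bool).
Bind S := arrow(nat, T1); substituting into the remaining equation gives: tup3(R, T1, bool) = tup3(arrow(tup3(unit, bool, nat), arrow(nat, T1)), bool, bool).
Decompose tup3/3: R = arrow(tup3(unit, bool, nat), arrow(nat, T1)),  T1 = bool,  bool = bool.
Bind R := arrow(tup3(unit, bool, nat), arrow(nat, T1)); no other remaining equation mentions R.
Bind T1 := bool; no other remaining equation mentions T1. Substituting into the earlier bindings gives S := arrow(nat, bool), R := arrow(tup3(unit, bool, nat), arrow(nat, bool)).
Delete trivial equation bool = bool.
MGU = { S -> arrow(nat, bool), R -> arrow(tup3(unit, bool, nat), arrow(nat, bool)), T1 -> bool }, so S -> arrow(nat, bool).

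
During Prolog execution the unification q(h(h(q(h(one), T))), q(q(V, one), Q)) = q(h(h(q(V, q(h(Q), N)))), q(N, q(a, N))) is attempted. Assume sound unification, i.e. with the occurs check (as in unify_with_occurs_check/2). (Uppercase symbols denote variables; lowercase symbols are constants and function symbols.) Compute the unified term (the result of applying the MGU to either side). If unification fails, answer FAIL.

Decompose q/2: h(h(q(h(one), T))) = h(h(q(V, q(h(Q), N)))),  q(q(V, one), Q) = q(N, q(a, N)).
Decompose h/1: h(q(h(one), T)) = h(q(V, q(h(Q), N))).
Decompose h/1: q(h(one), T) = q(V, q(h(Q), N)).
Decompose q/2: h(one) = V,  T = q(h(Q), N).
Bind V := h(one); substituting into the one remaining equation that mentions V gives: q(q(h(one), one), Q) = q(N, q(a, N)).
Bind T := q(h(Q), N); no other remaining equation mentions T.
Decompose q/2: q(h(one), one) = N,  Q = q(a, N).
Bind N := q(h(one), one); substituting into the remaining equation gives: Q = q(a, q(h(one), one)). Substituting into the earlier binding gives T := q(h(Q), q(h(one), one)).
Bind Q := q(a, q(h(one), one)). Substituting into the earlier binding gives T := q(h(q(a, q(h(one), one))), q(h(one), one)).
Applying the MGU to either side gives q(h(h(q(h(one), q(h(q(a, q(h(one), one))), q(h(one), one))))), q(q(h(one), one), q(a, q(h(one), one)))).

q(h(h(q(h(one), q(h(q(a, q(h(one), one))), q(h(one), one))))), q(q(h(one), one), q(a, q(h(one), one))))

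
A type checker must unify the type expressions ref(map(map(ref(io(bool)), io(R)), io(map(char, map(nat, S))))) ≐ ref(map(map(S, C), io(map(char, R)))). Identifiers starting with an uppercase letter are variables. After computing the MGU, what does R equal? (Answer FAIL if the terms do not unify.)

map(nat, ref(io(bool)))

Decompose ref/1: map(map(ref(io(bool)), io(R)), io(map(char, map(nat, S)))) ≐ map(map(S, C), io(map(char, R))).
Decompose map/2: map(ref(io(bool)), io(R)) ≐ map(S, C),  io(map(char, map(nat, S))) ≐ io(map(char, R)).
Decompose map/2: ref(io(bool)) ≐ S,  io(R) ≐ C.
Bind S := ref(io(bool)); substituting into the one remaining equation that mentions S gives: io(map(char, map(nat, ref(io(bool))))) ≐ io(map(char, R)).
Bind C := io(R); no other remaining equation mentions C.
Decompose io/1: map(char, map(nat, ref(io(bool)))) ≐ map(char, R).
Decompose map/2: char ≐ char,  map(nat, ref(io(bool))) ≐ R.
Delete trivial equation char ≐ char.
Bind R := map(nat, ref(io(bool))). Substituting into the earlier binding gives C := io(map(nat, ref(io(bool)))).
MGU = { S -> ref(io(bool)), C -> io(map(nat, ref(io(bool)))), R -> map(nat, ref(io(bool))) }, so R -> map(nat, ref(io(bool))).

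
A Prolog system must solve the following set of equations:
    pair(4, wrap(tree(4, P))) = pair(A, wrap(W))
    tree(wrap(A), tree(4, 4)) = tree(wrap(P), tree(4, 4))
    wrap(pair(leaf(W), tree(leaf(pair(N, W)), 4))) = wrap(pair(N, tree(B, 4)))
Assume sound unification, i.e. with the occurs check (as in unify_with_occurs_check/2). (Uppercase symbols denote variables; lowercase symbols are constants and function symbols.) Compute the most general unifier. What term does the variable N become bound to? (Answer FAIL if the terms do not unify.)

leaf(tree(4, 4))

Decompose pair/2: 4 = A,  wrap(tree(4, P)) = wrap(W).
Bind A := 4; substituting into the one remaining equation that mentions A gives: tree(wrap(4), tree(4, 4)) = tree(wrap(P), tree(4, 4)).
Decompose wrap/1: tree(4, P) = W.
Bind W := tree(4, P); substituting into the one remaining equation that mentions W gives: wrap(pair(leaf(tree(4, P)), tree(leaf(pair(N, tree(4, P))), 4))) = wrap(pair(N, tree(B, 4))).
Decompose tree/2: wrap(4) = wrap(P),  tree(4, 4) = tree(4, 4).
Decompose wrap/1: 4 = P.
Bind P := 4; substituting into the one remaining equation that mentions P gives: wrap(pair(leaf(tree(4, 4)), tree(leaf(pair(N, tree(4, 4))), 4))) = wrap(pair(N, tree(B, 4))). Substituting into the earlier binding gives W := tree(4, 4).
Delete trivial equation tree(4, 4) = tree(4, 4).
Decompose wrap/1: pair(leaf(tree(4, 4)), tree(leaf(pair(N, tree(4, 4))), 4)) = pair(N, tree(B, 4)).
Decompose pair/2: leaf(tree(4, 4)) = N,  tree(leaf(pair(N, tree(4, 4))), 4) = tree(B, 4).
Bind N := leaf(tree(4, 4)); substituting into the remaining equation gives: tree(leaf(pair(leaf(tree(4, 4)), tree(4, 4))), 4) = tree(B, 4).
Decompose tree/2: leaf(pair(leaf(tree(4, 4)), tree(4, 4))) = B,  4 = 4.
Bind B := leaf(pair(leaf(tree(4, 4)), tree(4, 4))); no other remaining equation mentions B.
Delete trivial equation 4 = 4.
MGU = { A ↦ 4, W ↦ tree(4, 4), P ↦ 4, N ↦ leaf(tree(4, 4)), B ↦ leaf(pair(leaf(tree(4, 4)), tree(4, 4))) }, so N ↦ leaf(tree(4, 4)).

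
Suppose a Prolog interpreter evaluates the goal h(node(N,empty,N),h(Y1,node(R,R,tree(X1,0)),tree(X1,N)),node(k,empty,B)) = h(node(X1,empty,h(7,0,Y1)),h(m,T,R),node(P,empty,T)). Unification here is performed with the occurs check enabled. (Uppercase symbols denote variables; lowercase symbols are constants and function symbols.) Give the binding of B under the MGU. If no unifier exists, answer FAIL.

node(tree(h(7,0,m),h(7,0,m)),tree(h(7,0,m),h(7,0,m)),tree(h(7,0,m),0))

Decompose h/3: node(N,empty,N) = node(X1,empty,h(7,0,Y1)),  h(Y1,node(R,R,tree(X1,0)),tree(X1,N)) = h(m,T,R),  node(k,empty,B) = node(P,empty,T).
Decompose node/3: N = X1,  empty = empty,  N = h(7,0,Y1).
Bind N := X1; substituting into the 2 remaining equations that mention N gives: X1 = h(7,0,Y1),  h(Y1,node(R,R,tree(X1,0)),tree(X1,X1)) = h(m,T,R).
Delete trivial equation empty = empty.
Bind X1 := h(7,0,Y1); substituting into the one remaining equation that mentions X1 gives: h(Y1,node(R,R,tree(h(7,0,Y1),0)),tree(h(7,0,Y1),h(7,0,Y1))) = h(m,T,R). Substituting into the earlier binding gives N := h(7,0,Y1).
Decompose h/3: Y1 = m,  node(R,R,tree(h(7,0,Y1),0)) = T,  tree(h(7,0,Y1),h(7,0,Y1)) = R.
Bind Y1 := m; substituting into the 2 remaining equations that mention Y1 gives: node(R,R,tree(h(7,0,m),0)) = T,  tree(h(7,0,m),h(7,0,m)) = R. Substituting into the earlier bindings gives N := h(7,0,m), X1 := h(7,0,m).
Bind T := node(R,R,tree(h(7,0,m),0)); substituting into the one remaining equation that mentions T gives: node(k,empty,B) = node(P,empty,node(R,R,tree(h(7,0,m),0))).
Bind R := tree(h(7,0,m),h(7,0,m)); substituting into the remaining equation gives: node(k,empty,B) = node(P,empty,node(tree(h(7,0,m),h(7,0,m)),tree(h(7,0,m),h(7,0,m)),tree(h(7,0,m),0))). Substituting into the earlier binding gives T := node(tree(h(7,0,m),h(7,0,m)),tree(h(7,0,m),h(7,0,m)),tree(h(7,0,m),0)).
Decompose node/3: k = P,  empty = empty,  B = node(tree(h(7,0,m),h(7,0,m)),tree(h(7,0,m),h(7,0,m)),tree(h(7,0,m),0)).
Bind P := k; no other remaining equation mentions P.
Delete trivial equation empty = empty.
Bind B := node(tree(h(7,0,m),h(7,0,m)),tree(h(7,0,m),h(7,0,m)),tree(h(7,0,m),0)).
MGU = { N ↦ h(7,0,m), X1 ↦ h(7,0,m), Y1 ↦ m, T ↦ node(tree(h(7,0,m),h(7,0,m)),tree(h(7,0,m),h(7,0,m)),tree(h(7,0,m),0)), R ↦ tree(h(7,0,m),h(7,0,m)), P ↦ k, B ↦ node(tree(h(7,0,m),h(7,0,m)),tree(h(7,0,m),h(7,0,m)),tree(h(7,0,m),0)) }, so B ↦ node(tree(h(7,0,m),h(7,0,m)),tree(h(7,0,m),h(7,0,m)),tree(h(7,0,m),0)).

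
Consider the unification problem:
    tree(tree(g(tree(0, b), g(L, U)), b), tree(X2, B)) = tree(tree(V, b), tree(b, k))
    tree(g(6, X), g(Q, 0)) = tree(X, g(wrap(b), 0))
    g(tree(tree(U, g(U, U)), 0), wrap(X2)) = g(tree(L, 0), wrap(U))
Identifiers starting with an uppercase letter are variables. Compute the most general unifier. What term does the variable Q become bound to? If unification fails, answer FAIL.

FAIL

Decompose tree/2: tree(g(tree(0, b), g(L, U)), b) = tree(V, b),  tree(X2, B) = tree(b, k).
Decompose tree/2: g(tree(0, b), g(L, U)) = V,  b = b.
Bind V := g(tree(0, b), g(L, U)); no other remaining equation mentions V.
Delete trivial equation b = b.
Decompose tree/2: X2 = b,  B = k.
Bind X2 := b; substituting into the one remaining equation that mentions X2 gives: g(tree(tree(U, g(U, U)), 0), wrap(b)) = g(tree(L, 0), wrap(U)).
Bind B := k; no other remaining equation mentions B.
Decompose tree/2: g(6, X) = X,  g(Q, 0) = g(wrap(b), 0).
Occurs check fails: X occurs in g(6, X); the equation X = g(6, X) has no finite solution.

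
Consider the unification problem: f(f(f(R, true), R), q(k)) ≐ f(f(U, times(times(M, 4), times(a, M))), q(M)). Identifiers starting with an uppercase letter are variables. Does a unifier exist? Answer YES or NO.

YES

Decompose f/2: f(f(R, true), R) ≐ f(U, times(times(M, 4), times(a, M))),  q(k) ≐ q(M).
Decompose f/2: f(R, true) ≐ U,  R ≐ times(times(M, 4), times(a, M)).
Bind U := f(R, true); no other remaining equation mentions U.
Bind R := times(times(M, 4), times(a, M)); no other remaining equation mentions R. Substituting into the earlier binding gives U := f(times(times(M, 4), times(a, M)), true).
Decompose q/1: k ≐ M.
Bind M := k. Substituting into the earlier bindings gives U := f(times(times(k, 4), times(a, k)), true), R := times(times(k, 4), times(a, k)).
No equations remain and no clash or occurs-check failure arose, so a unifier exists.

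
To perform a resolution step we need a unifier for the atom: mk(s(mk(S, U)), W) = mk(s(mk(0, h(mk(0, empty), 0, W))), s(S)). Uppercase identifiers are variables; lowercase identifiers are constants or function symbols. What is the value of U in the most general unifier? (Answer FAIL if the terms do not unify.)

h(mk(0, empty), 0, s(0))

Decompose mk/2: s(mk(S, U)) = s(mk(0, h(mk(0, empty), 0, W))),  W = s(S).
Decompose s/1: mk(S, U) = mk(0, h(mk(0, empty), 0, W)).
Decompose mk/2: S = 0,  U = h(mk(0, empty), 0, W).
Bind S := 0; substituting into the one remaining equation that mentions S gives: W = s(0).
Bind U := h(mk(0, empty), 0, W); no other remaining equation mentions U.
Bind W := s(0). Substituting into the earlier binding gives U := h(mk(0, empty), 0, s(0)).
MGU = { S -> 0, U -> h(mk(0, empty), 0, s(0)), W -> s(0) }, so U -> h(mk(0, empty), 0, s(0)).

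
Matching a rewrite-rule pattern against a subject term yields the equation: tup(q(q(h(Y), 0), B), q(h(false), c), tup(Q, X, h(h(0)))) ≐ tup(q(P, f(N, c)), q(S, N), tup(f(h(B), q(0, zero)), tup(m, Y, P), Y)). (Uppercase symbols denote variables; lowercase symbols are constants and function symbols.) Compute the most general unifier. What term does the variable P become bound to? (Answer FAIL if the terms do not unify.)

q(h(h(h(0))), 0)

Decompose tup/3: q(q(h(Y), 0), B) ≐ q(P, f(N, c)),  q(h(false), c) ≐ q(S, N),  tup(Q, X, h(h(0))) ≐ tup(f(h(B), q(0, zero)), tup(m, Y, P), Y).
Decompose q/2: q(h(Y), 0) ≐ P,  B ≐ f(N, c).
Bind P := q(h(Y), 0); substituting into the one remaining equation that mentions P gives: tup(Q, X, h(h(0))) ≐ tup(f(h(B), q(0, zero)), tup(m, Y, q(h(Y), 0)), Y).
Bind B := f(N, c); substituting into the one remaining equation that mentions B gives: tup(Q, X, h(h(0))) ≐ tup(f(h(f(N, c)), q(0, zero)), tup(m, Y, q(h(Y), 0)), Y).
Decompose q/2: h(false) ≐ S,  c ≐ N.
Bind S := h(false); no other remaining equation mentions S.
Bind N := c; substituting into the remaining equation gives: tup(Q, X, h(h(0))) ≐ tup(f(h(f(c, c)), q(0, zero)), tup(m, Y, q(h(Y), 0)), Y). Substituting into the earlier binding gives B := f(c, c).
Decompose tup/3: Q ≐ f(h(f(c, c)), q(0, zero)),  X ≐ tup(m, Y, q(h(Y), 0)),  h(h(0)) ≐ Y.
Bind Q := f(h(f(c, c)), q(0, zero)); no other remaining equation mentions Q.
Bind X := tup(m, Y, q(h(Y), 0)); no other remaining equation mentions X.
Bind Y := h(h(0)). Substituting into the earlier bindings gives P := q(h(h(h(0))), 0), X := tup(m, h(h(0)), q(h(h(h(0))), 0)).
MGU = { P := q(h(h(h(0))), 0), B := f(c, c), S := h(false), N := c, Q := f(h(f(c, c)), q(0, zero)), X := tup(m, h(h(0)), q(h(h(h(0))), 0)), Y := h(h(0)) }, so P := q(h(h(h(0))), 0).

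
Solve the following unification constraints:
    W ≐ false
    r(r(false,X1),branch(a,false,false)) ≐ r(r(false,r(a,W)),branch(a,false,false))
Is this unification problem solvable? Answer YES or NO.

Bind W := false; substituting into the remaining equation gives: r(r(false,X1),branch(a,false,false)) ≐ r(r(false,r(a,false)),branch(a,false,false)).
Decompose r/2: r(false,X1) ≐ r(false,r(a,false)),  branch(a,false,false) ≐ branch(a,false,false).
Decompose r/2: false ≐ false,  X1 ≐ r(a,false).
Delete trivial equation false ≐ false.
Bind X1 := r(a,false); no other remaining equation mentions X1.
Delete trivial equation branch(a,false,false) ≐ branch(a,false,false).
No equations remain and no clash or occurs-check failure arose, so a unifier exists.

YES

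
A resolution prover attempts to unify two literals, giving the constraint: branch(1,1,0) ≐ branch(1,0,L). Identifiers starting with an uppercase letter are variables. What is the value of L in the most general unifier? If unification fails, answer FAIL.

Decompose branch/3: 1 ≐ 1,  1 ≐ 0,  0 ≐ L.
Delete trivial equation 1 ≐ 1.
Clash: constants 1 and 0 differ; no unifier exists.

FAIL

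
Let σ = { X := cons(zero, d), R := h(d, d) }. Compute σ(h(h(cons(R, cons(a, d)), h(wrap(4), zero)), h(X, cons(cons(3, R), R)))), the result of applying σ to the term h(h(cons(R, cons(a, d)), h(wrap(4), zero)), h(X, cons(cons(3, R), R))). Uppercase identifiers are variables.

h(h(cons(h(d, d), cons(a, d)), h(wrap(4), zero)), h(cons(zero, d), cons(cons(3, h(d, d)), h(d, d))))

Replace each occurrence of X with cons(zero, d).
Replace each occurrence of R with h(d, d).
Result: h(h(cons(h(d, d), cons(a, d)), h(wrap(4), zero)), h(cons(zero, d), cons(cons(3, h(d, d)), h(d, d)))).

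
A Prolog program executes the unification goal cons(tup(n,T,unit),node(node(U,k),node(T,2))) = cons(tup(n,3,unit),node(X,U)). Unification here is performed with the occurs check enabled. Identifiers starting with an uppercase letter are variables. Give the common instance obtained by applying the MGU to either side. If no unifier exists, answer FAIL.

Decompose cons/2: tup(n,T,unit) = tup(n,3,unit),  node(node(U,k),node(T,2)) = node(X,U).
Decompose tup/3: n = n,  T = 3,  unit = unit.
Delete trivial equation n = n.
Bind T := 3; substituting into the one remaining equation that mentions T gives: node(node(U,k),node(3,2)) = node(X,U).
Delete trivial equation unit = unit.
Decompose node/2: node(U,k) = X,  node(3,2) = U.
Bind X := node(U,k); no other remaining equation mentions X.
Bind U := node(3,2). Substituting into the earlier binding gives X := node(node(3,2),k).
Applying the MGU to either side gives cons(tup(n,3,unit),node(node(node(3,2),k),node(3,2))).

cons(tup(n,3,unit),node(node(node(3,2),k),node(3,2)))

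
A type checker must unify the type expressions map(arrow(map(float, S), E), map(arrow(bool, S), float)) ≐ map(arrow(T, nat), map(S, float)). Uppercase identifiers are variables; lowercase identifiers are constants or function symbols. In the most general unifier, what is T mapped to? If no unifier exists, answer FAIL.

FAIL

Decompose map/2: arrow(map(float, S), E) ≐ arrow(T, nat),  map(arrow(bool, S), float) ≐ map(S, float).
Decompose arrow/2: map(float, S) ≐ T,  E ≐ nat.
Bind T := map(float, S); no other remaining equation mentions T.
Bind E := nat; no other remaining equation mentions E.
Decompose map/2: arrow(bool, S) ≐ S,  float ≐ float.
Occurs check fails: S occurs in arrow(bool, S); the equation S ≐ arrow(bool, S) has no finite solution.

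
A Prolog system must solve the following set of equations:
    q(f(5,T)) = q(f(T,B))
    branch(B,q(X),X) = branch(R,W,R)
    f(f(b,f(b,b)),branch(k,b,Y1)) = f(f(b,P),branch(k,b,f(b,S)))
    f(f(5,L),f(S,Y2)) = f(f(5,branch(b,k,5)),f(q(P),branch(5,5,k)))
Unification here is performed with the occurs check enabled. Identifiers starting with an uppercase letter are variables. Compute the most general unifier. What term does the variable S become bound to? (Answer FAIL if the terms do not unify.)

q(f(b,b))

Decompose q/1: f(5,T) = f(T,B).
Decompose f/2: 5 = T,  T = B.
Bind T := 5; substituting into the one remaining equation that mentions T gives: 5 = B.
Bind B := 5; substituting into the one remaining equation that mentions B gives: branch(5,q(X),X) = branch(R,W,R).
Decompose branch/3: 5 = R,  q(X) = W,  X = R.
Bind R := 5; substituting into the one remaining equation that mentions R gives: X = 5.
Bind W := q(X); no other remaining equation mentions W.
Bind X := 5; no other remaining equation mentions X. Substituting into the earlier binding gives W := q(5).
Decompose f/2: f(b,f(b,b)) = f(b,P),  branch(k,b,Y1) = branch(k,b,f(b,S)).
Decompose f/2: b = b,  f(b,b) = P.
Delete trivial equation b = b.
Bind P := f(b,b); substituting into the one remaining equation that mentions P gives: f(f(5,L),f(S,Y2)) = f(f(5,branch(b,k,5)),f(q(f(b,b)),branch(5,5,k))).
Decompose branch/3: k = k,  b = b,  Y1 = f(b,S).
Delete trivial equation k = k.
Delete trivial equation b = b.
Bind Y1 := f(b,S); no other remaining equation mentions Y1.
Decompose f/2: f(5,L) = f(5,branch(b,k,5)),  f(S,Y2) = f(q(f(b,b)),branch(5,5,k)).
Decompose f/2: 5 = 5,  L = branch(b,k,5).
Delete trivial equation 5 = 5.
Bind L := branch(b,k,5); no other remaining equation mentions L.
Decompose f/2: S = q(f(b,b)),  Y2 = branch(5,5,k).
Bind S := q(f(b,b)); no other remaining equation mentions S. Substituting into the earlier binding gives Y1 := f(b,q(f(b,b))).
Bind Y2 := branch(5,5,k).
MGU = { T -> 5, B -> 5, R -> 5, W -> q(5), X -> 5, P -> f(b,b), Y1 -> f(b,q(f(b,b))), L -> branch(b,k,5), S -> q(f(b,b)), Y2 -> branch(5,5,k) }, so S -> q(f(b,b)).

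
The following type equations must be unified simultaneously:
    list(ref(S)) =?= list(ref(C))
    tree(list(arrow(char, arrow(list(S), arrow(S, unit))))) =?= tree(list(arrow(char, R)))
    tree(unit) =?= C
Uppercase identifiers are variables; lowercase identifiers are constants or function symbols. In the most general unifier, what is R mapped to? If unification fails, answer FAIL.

Decompose list/1: ref(S) =?= ref(C).
Decompose ref/1: S =?= C.
Bind S := C; substituting into the one remaining equation that mentions S gives: tree(list(arrow(char, arrow(list(C), arrow(C, unit))))) =?= tree(list(arrow(char, R))).
Decompose tree/1: list(arrow(char, arrow(list(C), arrow(C, unit)))) =?= list(arrow(char, R)).
Decompose list/1: arrow(char, arrow(list(C), arrow(C, unit))) =?= arrow(char, R).
Decompose arrow/2: char =?= char,  arrow(list(C), arrow(C, unit)) =?= R.
Delete trivial equation char =?= char.
Bind R := arrow(list(C), arrow(C, unit)); no other remaining equation mentions R.
Bind C := tree(unit). Substituting into the earlier bindings gives S := tree(unit), R := arrow(list(tree(unit)), arrow(tree(unit), unit)).
MGU = { S -> tree(unit), R -> arrow(list(tree(unit)), arrow(tree(unit), unit)), C -> tree(unit) }, so R -> arrow(list(tree(unit)), arrow(tree(unit), unit)).

arrow(list(tree(unit)), arrow(tree(unit), unit))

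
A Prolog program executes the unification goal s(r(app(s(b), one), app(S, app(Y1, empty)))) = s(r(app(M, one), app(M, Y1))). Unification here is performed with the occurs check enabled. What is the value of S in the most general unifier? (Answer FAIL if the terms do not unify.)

Decompose s/1: r(app(s(b), one), app(S, app(Y1, empty))) = r(app(M, one), app(M, Y1)).
Decompose r/2: app(s(b), one) = app(M, one),  app(S, app(Y1, empty)) = app(M, Y1).
Decompose app/2: s(b) = M,  one = one.
Bind M := s(b); substituting into the one remaining equation that mentions M gives: app(S, app(Y1, empty)) = app(s(b), Y1).
Delete trivial equation one = one.
Decompose app/2: S = s(b),  app(Y1, empty) = Y1.
Bind S := s(b); no other remaining equation mentions S.
Occurs check fails: Y1 occurs in app(Y1, empty); the equation Y1 = app(Y1, empty) has no finite solution.

FAIL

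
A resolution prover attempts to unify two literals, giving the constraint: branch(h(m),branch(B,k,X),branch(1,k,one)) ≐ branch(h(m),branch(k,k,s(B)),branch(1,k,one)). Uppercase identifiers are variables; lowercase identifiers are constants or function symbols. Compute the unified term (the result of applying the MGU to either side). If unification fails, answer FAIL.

Decompose branch/3: h(m) ≐ h(m),  branch(B,k,X) ≐ branch(k,k,s(B)),  branch(1,k,one) ≐ branch(1,k,one).
Delete trivial equation h(m) ≐ h(m).
Decompose branch/3: B ≐ k,  k ≐ k,  X ≐ s(B).
Bind B := k; substituting into the one remaining equation that mentions B gives: X ≐ s(k).
Delete trivial equation k ≐ k.
Bind X := s(k); no other remaining equation mentions X.
Delete trivial equation branch(1,k,one) ≐ branch(1,k,one).
Applying the MGU to either side gives branch(h(m),branch(k,k,s(k)),branch(1,k,one)).

branch(h(m),branch(k,k,s(k)),branch(1,k,one))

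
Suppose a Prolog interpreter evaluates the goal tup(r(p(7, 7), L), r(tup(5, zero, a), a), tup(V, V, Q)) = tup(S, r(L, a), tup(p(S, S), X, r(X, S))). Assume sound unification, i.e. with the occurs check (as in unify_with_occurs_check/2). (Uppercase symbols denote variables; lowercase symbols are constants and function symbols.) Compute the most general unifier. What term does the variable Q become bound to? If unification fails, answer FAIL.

Decompose tup/3: r(p(7, 7), L) = S,  r(tup(5, zero, a), a) = r(L, a),  tup(V, V, Q) = tup(p(S, S), X, r(X, S)).
Bind S := r(p(7, 7), L); substituting into the one remaining equation that mentions S gives: tup(V, V, Q) = tup(p(r(p(7, 7), L), r(p(7, 7), L)), X, r(X, r(p(7, 7), L))).
Decompose r/2: tup(5, zero, a) = L,  a = a.
Bind L := tup(5, zero, a); substituting into the one remaining equation that mentions L gives: tup(V, V, Q) = tup(p(r(p(7, 7), tup(5, zero, a)), r(p(7, 7), tup(5, zero, a))), X, r(X, r(p(7, 7), tup(5, zero, a)))). Substituting into the earlier binding gives S := r(p(7, 7), tup(5, zero, a)).
Delete trivial equation a = a.
Decompose tup/3: V = p(r(p(7, 7), tup(5, zero, a)), r(p(7, 7), tup(5, zero, a))),  V = X,  Q = r(X, r(p(7, 7), tup(5, zero, a))).
Bind V := p(r(p(7, 7), tup(5, zero, a)), r(p(7, 7), tup(5, zero, a))); substituting into the one remaining equation that mentions V gives: p(r(p(7, 7), tup(5, zero, a)), r(p(7, 7), tup(5, zero, a))) = X.
Bind X := p(r(p(7, 7), tup(5, zero, a)), r(p(7, 7), tup(5, zero, a))); substituting into the remaining equation gives: Q = r(p(r(p(7, 7), tup(5, zero, a)), r(p(7, 7), tup(5, zero, a))), r(p(7, 7), tup(5, zero, a))).
Bind Q := r(p(r(p(7, 7), tup(5, zero, a)), r(p(7, 7), tup(5, zero, a))), r(p(7, 7), tup(5, zero, a))).
MGU = { S = r(p(7, 7), tup(5, zero, a)), L = tup(5, zero, a), V = p(r(p(7, 7), tup(5, zero, a)), r(p(7, 7), tup(5, zero, a))), X = p(r(p(7, 7), tup(5, zero, a)), r(p(7, 7), tup(5, zero, a))), Q = r(p(r(p(7, 7), tup(5, zero, a)), r(p(7, 7), tup(5, zero, a))), r(p(7, 7), tup(5, zero, a))) }, so Q = r(p(r(p(7, 7), tup(5, zero, a)), r(p(7, 7), tup(5, zero, a))), r(p(7, 7), tup(5, zero, a))).

r(p(r(p(7, 7), tup(5, zero, a)), r(p(7, 7), tup(5, zero, a))), r(p(7, 7), tup(5, zero, a)))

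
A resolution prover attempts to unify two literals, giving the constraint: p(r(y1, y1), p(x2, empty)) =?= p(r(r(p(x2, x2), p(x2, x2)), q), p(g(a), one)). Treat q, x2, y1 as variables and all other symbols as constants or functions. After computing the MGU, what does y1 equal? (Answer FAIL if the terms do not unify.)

FAIL

Decompose p/2: r(y1, y1) =?= r(r(p(x2, x2), p(x2, x2)), q),  p(x2, empty) =?= p(g(a), one).
Decompose r/2: y1 =?= r(p(x2, x2), p(x2, x2)),  y1 =?= q.
Bind y1 := r(p(x2, x2), p(x2, x2)); substituting into the one remaining equation that mentions y1 gives: r(p(x2, x2), p(x2, x2)) =?= q.
Bind q := r(p(x2, x2), p(x2, x2)); no other remaining equation mentions q.
Decompose p/2: x2 =?= g(a),  empty =?= one.
Bind x2 := g(a); no other remaining equation mentions x2. Substituting into the earlier bindings gives y1 := r(p(g(a), g(a)), p(g(a), g(a))), q := r(p(g(a), g(a)), p(g(a), g(a))).
Clash: constants empty and one differ; no unifier exists.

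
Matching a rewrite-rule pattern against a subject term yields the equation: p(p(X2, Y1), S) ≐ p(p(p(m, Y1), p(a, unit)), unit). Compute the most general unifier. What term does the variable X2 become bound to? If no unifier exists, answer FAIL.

p(m, p(a, unit))

Decompose p/2: p(X2, Y1) ≐ p(p(m, Y1), p(a, unit)),  S ≐ unit.
Decompose p/2: X2 ≐ p(m, Y1),  Y1 ≐ p(a, unit).
Bind X2 := p(m, Y1); no other remaining equation mentions X2.
Bind Y1 := p(a, unit); no other remaining equation mentions Y1. Substituting into the earlier binding gives X2 := p(m, p(a, unit)).
Bind S := unit.
MGU = { X2 -> p(m, p(a, unit)), Y1 -> p(a, unit), S -> unit }, so X2 -> p(m, p(a, unit)).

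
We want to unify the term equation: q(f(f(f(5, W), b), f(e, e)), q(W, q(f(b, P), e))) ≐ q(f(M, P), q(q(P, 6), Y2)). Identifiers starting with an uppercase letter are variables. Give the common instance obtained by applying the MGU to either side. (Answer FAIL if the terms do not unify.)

q(f(f(f(5, q(f(e, e), 6)), b), f(e, e)), q(q(f(e, e), 6), q(f(b, f(e, e)), e)))

Decompose q/2: f(f(f(5, W), b), f(e, e)) ≐ f(M, P),  q(W, q(f(b, P), e)) ≐ q(q(P, 6), Y2).
Decompose f/2: f(f(5, W), b) ≐ M,  f(e, e) ≐ P.
Bind M := f(f(5, W), b); no other remaining equation mentions M.
Bind P := f(e, e); substituting into the remaining equation gives: q(W, q(f(b, f(e, e)), e)) ≐ q(q(f(e, e), 6), Y2).
Decompose q/2: W ≐ q(f(e, e), 6),  q(f(b, f(e, e)), e) ≐ Y2.
Bind W := q(f(e, e), 6); no other remaining equation mentions W. Substituting into the earlier binding gives M := f(f(5, q(f(e, e), 6)), b).
Bind Y2 := q(f(b, f(e, e)), e).
Applying the MGU to either side gives q(f(f(f(5, q(f(e, e), 6)), b), f(e, e)), q(q(f(e, e), 6), q(f(b, f(e, e)), e))).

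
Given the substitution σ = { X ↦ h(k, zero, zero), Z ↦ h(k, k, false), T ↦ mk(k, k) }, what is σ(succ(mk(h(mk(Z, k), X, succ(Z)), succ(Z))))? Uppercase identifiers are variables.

Replace each occurrence of X with h(k, zero, zero).
Replace each occurrence of Z with h(k, k, false).
Result: succ(mk(h(mk(h(k, k, false), k), h(k, zero, zero), succ(h(k, k, false))), succ(h(k, k, false)))).

succ(mk(h(mk(h(k, k, false), k), h(k, zero, zero), succ(h(k, k, false))), succ(h(k, k, false))))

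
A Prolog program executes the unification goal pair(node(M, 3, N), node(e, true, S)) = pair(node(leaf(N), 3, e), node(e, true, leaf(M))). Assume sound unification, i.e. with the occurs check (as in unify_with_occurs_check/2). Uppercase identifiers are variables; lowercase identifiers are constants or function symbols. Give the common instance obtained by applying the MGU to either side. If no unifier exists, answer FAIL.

pair(node(leaf(e), 3, e), node(e, true, leaf(leaf(e))))

Decompose pair/2: node(M, 3, N) = node(leaf(N), 3, e),  node(e, true, S) = node(e, true, leaf(M)).
Decompose node/3: M = leaf(N),  3 = 3,  N = e.
Bind M := leaf(N); substituting into the one remaining equation that mentions M gives: node(e, true, S) = node(e, true, leaf(leaf(N))).
Delete trivial equation 3 = 3.
Bind N := e; substituting into the remaining equation gives: node(e, true, S) = node(e, true, leaf(leaf(e))). Substituting into the earlier binding gives M := leaf(e).
Decompose node/3: e = e,  true = true,  S = leaf(leaf(e)).
Delete trivial equation e = e.
Delete trivial equation true = true.
Bind S := leaf(leaf(e)).
Applying the MGU to either side gives pair(node(leaf(e), 3, e), node(e, true, leaf(leaf(e)))).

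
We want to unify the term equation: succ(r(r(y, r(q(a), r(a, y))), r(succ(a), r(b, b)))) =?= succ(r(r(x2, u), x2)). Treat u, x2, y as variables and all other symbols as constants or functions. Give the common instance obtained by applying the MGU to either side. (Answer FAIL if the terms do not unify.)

succ(r(r(r(succ(a), r(b, b)), r(q(a), r(a, r(succ(a), r(b, b))))), r(succ(a), r(b, b))))

Decompose succ/1: r(r(y, r(q(a), r(a, y))), r(succ(a), r(b, b))) =?= r(r(x2, u), x2).
Decompose r/2: r(y, r(q(a), r(a, y))) =?= r(x2, u),  r(succ(a), r(b, b)) =?= x2.
Decompose r/2: y =?= x2,  r(q(a), r(a, y)) =?= u.
Bind y := x2; substituting into the one remaining equation that mentions y gives: r(q(a), r(a, x2)) =?= u.
Bind u := r(q(a), r(a, x2)); no other remaining equation mentions u.
Bind x2 := r(succ(a), r(b, b)). Substituting into the earlier bindings gives y := r(succ(a), r(b, b)), u := r(q(a), r(a, r(succ(a), r(b, b)))).
Applying the MGU to either side gives succ(r(r(r(succ(a), r(b, b)), r(q(a), r(a, r(succ(a), r(b, b))))), r(succ(a), r(b, b)))).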